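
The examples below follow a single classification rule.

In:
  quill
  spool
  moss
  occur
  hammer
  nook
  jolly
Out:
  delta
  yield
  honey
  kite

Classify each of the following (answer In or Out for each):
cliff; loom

The distinguishing property — has a double letter — holds for all the 'In' cases and none of the 'Out' cases.
cliff → 'ff' doubled → In. loom → 'oo' doubled → In.

In, In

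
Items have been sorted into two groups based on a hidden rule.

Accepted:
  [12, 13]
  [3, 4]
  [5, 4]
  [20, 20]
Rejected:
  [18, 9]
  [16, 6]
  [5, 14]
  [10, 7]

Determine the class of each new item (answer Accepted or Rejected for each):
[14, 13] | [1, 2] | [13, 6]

Accepted, Accepted, Rejected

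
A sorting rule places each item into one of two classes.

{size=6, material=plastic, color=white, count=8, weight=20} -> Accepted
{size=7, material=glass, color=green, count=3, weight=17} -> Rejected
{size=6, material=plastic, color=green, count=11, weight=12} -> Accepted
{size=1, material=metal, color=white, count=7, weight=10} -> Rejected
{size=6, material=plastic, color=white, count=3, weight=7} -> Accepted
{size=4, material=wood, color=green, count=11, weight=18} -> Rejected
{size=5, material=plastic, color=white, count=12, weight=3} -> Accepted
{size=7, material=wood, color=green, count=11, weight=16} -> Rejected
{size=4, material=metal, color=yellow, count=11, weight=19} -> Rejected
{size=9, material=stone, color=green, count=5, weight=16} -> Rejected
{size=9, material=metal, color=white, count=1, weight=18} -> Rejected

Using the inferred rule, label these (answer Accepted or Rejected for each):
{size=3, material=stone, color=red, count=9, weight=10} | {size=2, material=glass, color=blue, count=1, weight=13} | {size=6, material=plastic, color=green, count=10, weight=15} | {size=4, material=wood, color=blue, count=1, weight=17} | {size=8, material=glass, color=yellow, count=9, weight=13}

Rejected, Rejected, Accepted, Rejected, Rejected

'Accepted' ⟺ material is plastic.
Rejected: {size=3, material=stone, color=red, count=9, weight=10}, since material is stone. Rejected: {size=2, material=glass, color=blue, count=1, weight=13}, since material is glass. Accepted: {size=6, material=plastic, color=green, count=10, weight=15}, since material is plastic. Rejected: {size=4, material=wood, color=blue, count=1, weight=17}, since material is wood. Rejected: {size=8, material=glass, color=yellow, count=9, weight=13}, since material is glass.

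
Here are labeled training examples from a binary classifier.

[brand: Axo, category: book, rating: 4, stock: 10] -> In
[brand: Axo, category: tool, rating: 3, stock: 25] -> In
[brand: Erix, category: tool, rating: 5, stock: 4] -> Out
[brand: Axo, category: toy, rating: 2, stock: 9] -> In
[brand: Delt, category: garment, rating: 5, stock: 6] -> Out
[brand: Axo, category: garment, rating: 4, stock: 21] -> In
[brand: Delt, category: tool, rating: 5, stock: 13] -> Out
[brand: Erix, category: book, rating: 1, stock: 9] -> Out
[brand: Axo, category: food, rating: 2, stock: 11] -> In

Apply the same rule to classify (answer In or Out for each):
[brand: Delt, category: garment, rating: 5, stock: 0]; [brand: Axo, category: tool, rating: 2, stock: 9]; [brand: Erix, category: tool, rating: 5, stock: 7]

The pattern is that an item is 'In' exactly when: brand is Axo.
[brand: Delt, category: garment, rating: 5, stock: 0] — brand is Delt, hence Out.
[brand: Axo, category: tool, rating: 2, stock: 9] — brand is Axo, hence In.
[brand: Erix, category: tool, rating: 5, stock: 7] — brand is Erix, hence Out.

Out, In, Out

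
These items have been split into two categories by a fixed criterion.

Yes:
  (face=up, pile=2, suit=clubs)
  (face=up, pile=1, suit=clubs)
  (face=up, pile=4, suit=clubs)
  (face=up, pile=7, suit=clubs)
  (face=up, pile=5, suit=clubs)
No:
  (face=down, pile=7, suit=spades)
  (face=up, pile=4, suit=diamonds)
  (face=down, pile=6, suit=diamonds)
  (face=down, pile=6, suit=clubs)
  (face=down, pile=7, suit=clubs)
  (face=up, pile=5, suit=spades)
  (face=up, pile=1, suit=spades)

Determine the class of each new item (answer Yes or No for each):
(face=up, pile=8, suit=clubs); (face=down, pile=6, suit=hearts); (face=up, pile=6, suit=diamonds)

Yes, No, No

The pattern is that an item is 'Yes' exactly when: face is up AND suit is clubs.
(face=up, pile=8, suit=clubs) — face is up, suit is clubs, hence Yes. (face=down, pile=6, suit=hearts) — face is down, suit is hearts, hence No. (face=up, pile=6, suit=diamonds) — face is up, suit is diamonds, hence No.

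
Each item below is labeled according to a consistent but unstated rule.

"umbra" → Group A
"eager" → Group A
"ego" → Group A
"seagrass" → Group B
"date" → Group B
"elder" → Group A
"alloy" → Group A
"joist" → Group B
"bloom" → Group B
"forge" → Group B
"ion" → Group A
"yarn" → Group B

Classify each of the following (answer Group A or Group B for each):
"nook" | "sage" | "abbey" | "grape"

Group B, Group B, Group A, Group B

Looking at the examples, the only property every 'Group A' case has and every 'Group B' case lacks is: starts with a vowel.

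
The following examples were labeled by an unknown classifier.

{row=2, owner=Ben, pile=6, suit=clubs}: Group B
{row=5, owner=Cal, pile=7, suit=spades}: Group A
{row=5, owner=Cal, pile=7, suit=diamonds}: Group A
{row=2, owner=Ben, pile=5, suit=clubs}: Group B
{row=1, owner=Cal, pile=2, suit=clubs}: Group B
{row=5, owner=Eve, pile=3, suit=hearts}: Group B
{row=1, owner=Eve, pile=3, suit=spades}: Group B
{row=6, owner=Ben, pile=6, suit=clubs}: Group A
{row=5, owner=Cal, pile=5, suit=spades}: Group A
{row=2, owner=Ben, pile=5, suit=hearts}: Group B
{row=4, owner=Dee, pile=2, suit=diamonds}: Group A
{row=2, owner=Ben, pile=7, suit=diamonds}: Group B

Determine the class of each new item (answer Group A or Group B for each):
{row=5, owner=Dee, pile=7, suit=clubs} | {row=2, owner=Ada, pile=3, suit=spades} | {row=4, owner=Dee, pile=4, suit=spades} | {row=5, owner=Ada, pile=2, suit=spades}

A rule that fits every label: pile ≠ 3 AND row ≥ 4 — true of each 'Group A' example, false of each 'Group B' one.

Group A, Group B, Group A, Group A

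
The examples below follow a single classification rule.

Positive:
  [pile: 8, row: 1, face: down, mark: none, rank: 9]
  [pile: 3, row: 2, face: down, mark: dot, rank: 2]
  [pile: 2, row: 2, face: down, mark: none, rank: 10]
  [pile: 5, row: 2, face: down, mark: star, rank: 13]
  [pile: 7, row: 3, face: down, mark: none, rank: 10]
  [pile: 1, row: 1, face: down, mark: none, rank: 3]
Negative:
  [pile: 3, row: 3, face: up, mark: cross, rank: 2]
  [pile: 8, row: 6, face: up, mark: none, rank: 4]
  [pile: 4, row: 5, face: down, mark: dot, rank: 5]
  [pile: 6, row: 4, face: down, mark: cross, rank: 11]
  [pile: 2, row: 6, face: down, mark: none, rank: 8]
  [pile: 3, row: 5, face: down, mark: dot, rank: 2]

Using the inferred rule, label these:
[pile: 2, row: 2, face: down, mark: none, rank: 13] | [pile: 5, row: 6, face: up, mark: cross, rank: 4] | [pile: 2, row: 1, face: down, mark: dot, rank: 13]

Positive, Negative, Positive

A rule that fits every label: face is down AND row ≤ 3 — true of each 'Positive' example, false of each 'Negative' one.
[pile: 2, row: 2, face: down, mark: none, rank: 13]: face is down, row = 2, qualifies → Positive.
[pile: 5, row: 6, face: up, mark: cross, rank: 4]: face is up, row = 6, does not pass → Negative.
[pile: 2, row: 1, face: down, mark: dot, rank: 13]: face is down, row = 1, qualifies → Positive.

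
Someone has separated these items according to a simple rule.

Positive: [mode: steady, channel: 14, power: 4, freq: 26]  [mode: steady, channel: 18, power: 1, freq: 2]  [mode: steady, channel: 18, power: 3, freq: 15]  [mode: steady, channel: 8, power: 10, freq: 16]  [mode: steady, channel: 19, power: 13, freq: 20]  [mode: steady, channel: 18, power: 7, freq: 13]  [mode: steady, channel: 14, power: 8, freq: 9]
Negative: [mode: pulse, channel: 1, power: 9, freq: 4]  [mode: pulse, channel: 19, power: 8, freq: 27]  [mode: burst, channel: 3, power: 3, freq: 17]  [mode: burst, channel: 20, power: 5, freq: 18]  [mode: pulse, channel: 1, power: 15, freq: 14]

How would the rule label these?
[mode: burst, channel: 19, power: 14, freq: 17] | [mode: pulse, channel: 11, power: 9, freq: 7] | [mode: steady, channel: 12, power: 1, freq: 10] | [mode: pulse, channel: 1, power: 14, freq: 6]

Negative, Negative, Positive, Negative

The distinguishing property — mode is steady — holds for all the 'Positive' cases and none of the 'Negative' cases.
[mode: burst, channel: 19, power: 14, freq: 17] — mode is burst, hence Negative. [mode: pulse, channel: 11, power: 9, freq: 7] — mode is pulse, hence Negative. [mode: steady, channel: 12, power: 1, freq: 10] — mode is steady, hence Positive. [mode: pulse, channel: 1, power: 14, freq: 6] — mode is pulse, hence Negative.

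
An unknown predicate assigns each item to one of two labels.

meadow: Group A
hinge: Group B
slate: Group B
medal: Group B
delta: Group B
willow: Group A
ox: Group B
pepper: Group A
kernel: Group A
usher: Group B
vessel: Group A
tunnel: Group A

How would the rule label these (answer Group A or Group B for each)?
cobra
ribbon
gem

Group B, Group A, Group B

A rule that fits every label: length 6 — true of each 'Group A' example, false of each 'Group B' one.
cobra: length 5 — does not pass, so Group B.
ribbon: length 6 — passes, so Group A.
gem: length 3 — does not pass, so Group B.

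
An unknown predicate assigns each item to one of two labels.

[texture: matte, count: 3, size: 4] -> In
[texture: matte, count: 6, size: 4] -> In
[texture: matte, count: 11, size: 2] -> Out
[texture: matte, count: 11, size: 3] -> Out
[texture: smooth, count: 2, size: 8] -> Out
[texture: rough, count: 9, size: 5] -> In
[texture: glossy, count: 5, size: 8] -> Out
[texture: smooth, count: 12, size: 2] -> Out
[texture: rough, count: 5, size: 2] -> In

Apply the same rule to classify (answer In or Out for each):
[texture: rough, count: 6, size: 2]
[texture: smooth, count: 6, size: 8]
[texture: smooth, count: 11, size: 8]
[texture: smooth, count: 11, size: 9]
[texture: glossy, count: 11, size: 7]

In, Out, Out, Out, Out

The pattern is that an item is 'In' exactly when: size ≤ 5 AND count ≤ 9.
[texture: rough, count: 6, size: 2] — size = 2, count = 6, hence In.
[texture: smooth, count: 6, size: 8] — size = 8, count = 6, hence Out.
[texture: smooth, count: 11, size: 8] — size = 8, count = 11, hence Out.
[texture: smooth, count: 11, size: 9] — size = 9, count = 11, hence Out.
[texture: glossy, count: 11, size: 7] — size = 7, count = 11, hence Out.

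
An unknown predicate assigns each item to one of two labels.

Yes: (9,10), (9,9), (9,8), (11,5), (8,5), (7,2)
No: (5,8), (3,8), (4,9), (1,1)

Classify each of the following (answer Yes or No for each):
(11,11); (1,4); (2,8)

Yes, No, No

The common property of the 'Yes' items is: first ≥ 7. No 'No' item has it.
Yes: (11,11), since first 11.
No: (1,4), since first 1.
No: (2,8), since first 2.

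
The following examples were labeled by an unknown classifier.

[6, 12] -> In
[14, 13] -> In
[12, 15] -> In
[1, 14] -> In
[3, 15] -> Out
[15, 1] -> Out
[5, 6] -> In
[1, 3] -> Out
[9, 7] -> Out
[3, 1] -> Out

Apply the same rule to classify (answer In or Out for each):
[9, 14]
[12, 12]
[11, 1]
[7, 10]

The distinguishing property — product is even — holds for all the 'In' cases and none of the 'Out' cases.
In: [9, 14], since 9·14 = 126.
In: [12, 12], since 12·12 = 144.
Out: [11, 1], since 11·1 = 11.
In: [7, 10], since 7·10 = 70.

In, In, Out, In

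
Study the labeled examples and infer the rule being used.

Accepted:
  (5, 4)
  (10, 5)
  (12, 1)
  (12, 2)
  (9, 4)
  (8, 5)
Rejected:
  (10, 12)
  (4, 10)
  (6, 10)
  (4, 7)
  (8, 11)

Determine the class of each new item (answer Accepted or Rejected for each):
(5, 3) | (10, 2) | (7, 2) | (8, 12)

Accepted, Accepted, Accepted, Rejected

The classifier is using: first > second.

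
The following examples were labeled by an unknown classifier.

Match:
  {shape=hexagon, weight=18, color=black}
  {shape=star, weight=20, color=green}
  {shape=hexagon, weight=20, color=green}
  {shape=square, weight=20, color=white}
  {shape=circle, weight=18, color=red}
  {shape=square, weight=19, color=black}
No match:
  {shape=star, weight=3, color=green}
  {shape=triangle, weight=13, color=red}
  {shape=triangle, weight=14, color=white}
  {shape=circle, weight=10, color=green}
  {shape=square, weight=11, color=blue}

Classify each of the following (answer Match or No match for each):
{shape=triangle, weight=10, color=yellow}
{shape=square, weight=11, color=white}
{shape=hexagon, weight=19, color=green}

The common property of the 'Match' items is: weight ≥ 18. No 'No match' item has it.
{shape=triangle, weight=10, color=yellow}: weight = 10 — fails the rule, so No match.
{shape=square, weight=11, color=white}: weight = 11 — fails the rule, so No match.
{shape=hexagon, weight=19, color=green}: weight = 19 — checks out, so Match.

No match, No match, Match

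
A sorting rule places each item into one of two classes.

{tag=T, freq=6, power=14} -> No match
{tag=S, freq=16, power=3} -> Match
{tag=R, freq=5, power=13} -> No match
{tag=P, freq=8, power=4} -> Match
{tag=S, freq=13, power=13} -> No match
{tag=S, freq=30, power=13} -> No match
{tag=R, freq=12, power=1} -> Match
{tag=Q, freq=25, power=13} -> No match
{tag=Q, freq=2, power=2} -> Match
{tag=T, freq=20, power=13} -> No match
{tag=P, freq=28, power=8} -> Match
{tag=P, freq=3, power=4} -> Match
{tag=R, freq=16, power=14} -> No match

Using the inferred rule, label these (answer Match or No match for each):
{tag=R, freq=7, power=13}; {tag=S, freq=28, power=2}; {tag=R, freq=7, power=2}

No match, Match, Match

The classifier is using: power ≤ 8.
No match: {tag=R, freq=7, power=13}, since power = 13.
Match: {tag=S, freq=28, power=2}, since power = 2.
Match: {tag=R, freq=7, power=2}, since power = 2.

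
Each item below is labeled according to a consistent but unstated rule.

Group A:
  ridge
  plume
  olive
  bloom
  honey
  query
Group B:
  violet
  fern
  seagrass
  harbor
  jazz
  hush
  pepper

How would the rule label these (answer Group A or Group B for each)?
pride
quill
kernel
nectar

All 'Group A' examples share one property — odd length — and every 'Group B' example lacks it.

Group A, Group A, Group B, Group B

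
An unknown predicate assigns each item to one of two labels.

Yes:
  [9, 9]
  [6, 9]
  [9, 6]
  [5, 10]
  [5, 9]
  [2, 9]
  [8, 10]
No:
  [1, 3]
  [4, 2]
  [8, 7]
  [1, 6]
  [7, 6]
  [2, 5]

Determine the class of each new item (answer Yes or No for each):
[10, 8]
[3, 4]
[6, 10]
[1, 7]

Yes, No, Yes, No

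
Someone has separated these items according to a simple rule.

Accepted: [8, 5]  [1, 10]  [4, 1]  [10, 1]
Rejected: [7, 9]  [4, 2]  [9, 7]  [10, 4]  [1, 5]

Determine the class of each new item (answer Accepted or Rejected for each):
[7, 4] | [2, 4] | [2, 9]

Accepted, Rejected, Accepted

All 'Accepted' examples share one property — sum is odd — and every 'Rejected' example lacks it.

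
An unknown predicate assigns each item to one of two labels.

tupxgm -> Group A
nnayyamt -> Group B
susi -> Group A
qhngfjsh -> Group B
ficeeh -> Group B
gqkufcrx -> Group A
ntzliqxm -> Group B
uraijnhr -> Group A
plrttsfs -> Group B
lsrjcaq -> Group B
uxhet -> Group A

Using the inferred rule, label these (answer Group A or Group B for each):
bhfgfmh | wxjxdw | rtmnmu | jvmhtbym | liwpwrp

The rule appears to be: contains 'u'.

Group B, Group B, Group A, Group B, Group B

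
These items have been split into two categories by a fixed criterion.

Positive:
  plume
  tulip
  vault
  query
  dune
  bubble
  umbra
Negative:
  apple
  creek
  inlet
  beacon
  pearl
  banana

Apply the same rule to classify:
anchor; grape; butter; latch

All 'Positive' examples share one property — contains 'u' — and every 'Negative' example lacks it.
anchor: Negative (no 'u'). grape: Negative (no 'u'). butter: Positive (has 'u'). latch: Negative (no 'u').

Negative, Negative, Positive, Negative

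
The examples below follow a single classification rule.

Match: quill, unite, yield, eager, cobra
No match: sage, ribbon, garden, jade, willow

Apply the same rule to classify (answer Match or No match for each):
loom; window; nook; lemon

'Match' ⟺ odd length.
loom — length 4, hence No match.
window — length 6, hence No match.
nook — length 4, hence No match.
lemon — length 5, hence Match.

No match, No match, No match, Match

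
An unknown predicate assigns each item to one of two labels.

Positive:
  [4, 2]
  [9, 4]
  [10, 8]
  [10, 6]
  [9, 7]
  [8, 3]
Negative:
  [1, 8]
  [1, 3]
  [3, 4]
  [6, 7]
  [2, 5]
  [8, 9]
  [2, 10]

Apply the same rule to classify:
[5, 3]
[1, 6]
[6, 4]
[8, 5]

Positive, Negative, Positive, Positive

A rule that fits every label: first > second — true of each 'Positive' example, false of each 'Negative' one.
[5, 3]: 5 > 3, fits → Positive.
[1, 6]: 1 < 6, does not pass → Negative.
[6, 4]: 6 > 4, fits → Positive.
[8, 5]: 8 > 5, fits → Positive.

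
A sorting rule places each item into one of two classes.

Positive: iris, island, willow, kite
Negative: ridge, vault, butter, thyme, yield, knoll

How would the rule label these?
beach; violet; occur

The rule appears to be: even length AND contains 'i'.

Negative, Positive, Negative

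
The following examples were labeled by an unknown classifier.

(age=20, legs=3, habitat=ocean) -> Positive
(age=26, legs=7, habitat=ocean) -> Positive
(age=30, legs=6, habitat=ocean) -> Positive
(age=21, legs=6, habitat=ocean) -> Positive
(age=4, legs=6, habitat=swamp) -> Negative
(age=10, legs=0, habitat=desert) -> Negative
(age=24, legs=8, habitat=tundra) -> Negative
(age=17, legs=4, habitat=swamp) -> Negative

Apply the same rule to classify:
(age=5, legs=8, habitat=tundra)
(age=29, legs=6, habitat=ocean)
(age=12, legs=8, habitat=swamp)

Negative, Positive, Negative

The simplest hypothesis consistent with all the labels is: habitat is ocean.
(age=5, legs=8, habitat=tundra) — habitat is tundra, hence Negative. (age=29, legs=6, habitat=ocean) — habitat is ocean, hence Positive. (age=12, legs=8, habitat=swamp) — habitat is swamp, hence Negative.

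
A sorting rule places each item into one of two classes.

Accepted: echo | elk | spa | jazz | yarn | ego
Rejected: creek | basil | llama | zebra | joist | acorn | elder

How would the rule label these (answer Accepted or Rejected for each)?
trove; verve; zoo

The pattern is that an item is 'Accepted' exactly when: length ≤ 4.

Rejected, Rejected, Accepted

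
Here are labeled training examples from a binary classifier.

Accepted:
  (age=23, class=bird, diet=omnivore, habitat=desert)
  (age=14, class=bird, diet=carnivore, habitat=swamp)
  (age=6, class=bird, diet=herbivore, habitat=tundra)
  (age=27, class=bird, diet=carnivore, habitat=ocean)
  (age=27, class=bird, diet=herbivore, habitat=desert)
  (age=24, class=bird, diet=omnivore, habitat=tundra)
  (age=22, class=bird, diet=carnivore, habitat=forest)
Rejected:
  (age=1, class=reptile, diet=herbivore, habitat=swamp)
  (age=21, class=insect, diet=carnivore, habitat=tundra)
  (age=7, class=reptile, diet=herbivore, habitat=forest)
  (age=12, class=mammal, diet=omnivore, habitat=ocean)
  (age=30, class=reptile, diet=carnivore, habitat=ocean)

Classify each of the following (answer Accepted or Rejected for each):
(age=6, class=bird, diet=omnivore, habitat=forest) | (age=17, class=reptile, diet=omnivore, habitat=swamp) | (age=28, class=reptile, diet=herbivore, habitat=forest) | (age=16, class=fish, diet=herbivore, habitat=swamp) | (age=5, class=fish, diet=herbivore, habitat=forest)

'Accepted' ⟺ class is bird.

Accepted, Rejected, Rejected, Rejected, Rejected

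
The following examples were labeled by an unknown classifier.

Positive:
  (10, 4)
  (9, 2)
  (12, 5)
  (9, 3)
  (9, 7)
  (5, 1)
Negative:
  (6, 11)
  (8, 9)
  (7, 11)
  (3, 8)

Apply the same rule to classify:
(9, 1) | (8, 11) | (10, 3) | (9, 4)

Positive, Negative, Positive, Positive

The classifier is using: first > second.
(9, 1) → 9 > 1 → Positive.
(8, 11) → 8 < 11 → Negative.
(10, 3) → 10 > 3 → Positive.
(9, 4) → 9 > 4 → Positive.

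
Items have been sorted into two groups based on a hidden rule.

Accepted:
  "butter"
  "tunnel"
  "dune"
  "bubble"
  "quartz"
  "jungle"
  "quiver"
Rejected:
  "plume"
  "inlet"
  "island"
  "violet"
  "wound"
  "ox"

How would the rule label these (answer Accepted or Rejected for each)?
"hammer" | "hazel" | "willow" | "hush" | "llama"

The distinguishing property — even length AND contains 'u' — holds for all the 'Accepted' cases and none of the 'Rejected' cases.
"hammer": length 6, no 'u', does not satisfy this → Rejected. "hazel": length 5, no 'u', does not satisfy this → Rejected. "willow": length 6, no 'u', does not satisfy this → Rejected. "hush": length 4, has 'u', qualifies → Accepted. "llama": length 5, no 'u', does not satisfy this → Rejected.

Rejected, Rejected, Rejected, Accepted, Rejected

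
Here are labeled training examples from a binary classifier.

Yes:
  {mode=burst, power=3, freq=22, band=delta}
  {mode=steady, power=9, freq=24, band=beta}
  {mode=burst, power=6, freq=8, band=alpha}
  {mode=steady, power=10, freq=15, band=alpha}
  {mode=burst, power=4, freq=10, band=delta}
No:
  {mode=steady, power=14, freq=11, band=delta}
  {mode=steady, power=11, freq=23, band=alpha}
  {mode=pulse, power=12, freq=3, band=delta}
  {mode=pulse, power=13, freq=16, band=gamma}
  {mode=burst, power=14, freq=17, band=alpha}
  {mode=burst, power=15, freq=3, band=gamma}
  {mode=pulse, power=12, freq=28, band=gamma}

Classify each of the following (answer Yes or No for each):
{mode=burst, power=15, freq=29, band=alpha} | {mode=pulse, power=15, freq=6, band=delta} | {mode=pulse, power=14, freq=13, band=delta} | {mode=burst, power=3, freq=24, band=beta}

No, No, No, Yes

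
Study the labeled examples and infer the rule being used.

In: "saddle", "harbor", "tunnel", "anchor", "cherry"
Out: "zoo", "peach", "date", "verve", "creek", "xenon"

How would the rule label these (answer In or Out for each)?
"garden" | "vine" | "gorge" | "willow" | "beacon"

The rule appears to be: length 6.

In, Out, Out, In, In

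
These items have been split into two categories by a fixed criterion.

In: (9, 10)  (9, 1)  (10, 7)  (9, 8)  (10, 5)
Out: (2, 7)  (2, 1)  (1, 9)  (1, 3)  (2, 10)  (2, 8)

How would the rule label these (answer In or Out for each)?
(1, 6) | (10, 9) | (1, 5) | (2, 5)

All 'In' examples share one property — first ≥ 3 — and every 'Out' example lacks it.

Out, In, Out, Out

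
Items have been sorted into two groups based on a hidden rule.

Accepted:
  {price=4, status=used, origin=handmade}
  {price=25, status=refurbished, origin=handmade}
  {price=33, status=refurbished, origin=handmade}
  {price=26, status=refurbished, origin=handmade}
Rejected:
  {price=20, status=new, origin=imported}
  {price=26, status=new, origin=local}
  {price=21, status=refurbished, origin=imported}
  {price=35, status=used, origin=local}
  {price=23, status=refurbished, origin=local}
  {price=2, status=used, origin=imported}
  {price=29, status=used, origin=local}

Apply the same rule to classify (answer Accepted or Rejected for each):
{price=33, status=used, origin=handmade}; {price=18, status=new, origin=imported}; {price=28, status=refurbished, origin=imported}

Checking candidate rules against both groups, what survives is: origin is handmade.
{price=33, status=used, origin=handmade} → origin is handmade → Accepted.
{price=18, status=new, origin=imported} → origin is imported → Rejected.
{price=28, status=refurbished, origin=imported} → origin is imported → Rejected.

Accepted, Rejected, Rejected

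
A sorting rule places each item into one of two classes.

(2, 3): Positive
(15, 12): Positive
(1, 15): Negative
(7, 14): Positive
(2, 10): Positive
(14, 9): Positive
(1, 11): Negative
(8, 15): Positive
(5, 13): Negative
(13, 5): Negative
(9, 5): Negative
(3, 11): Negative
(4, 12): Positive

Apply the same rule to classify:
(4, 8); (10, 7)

The distinguishing property — product is even — holds for all the 'Positive' cases and none of the 'Negative' cases.
(4, 8) — 4·8 = 32, hence Positive.
(10, 7) — 10·7 = 70, hence Positive.

Positive, Positive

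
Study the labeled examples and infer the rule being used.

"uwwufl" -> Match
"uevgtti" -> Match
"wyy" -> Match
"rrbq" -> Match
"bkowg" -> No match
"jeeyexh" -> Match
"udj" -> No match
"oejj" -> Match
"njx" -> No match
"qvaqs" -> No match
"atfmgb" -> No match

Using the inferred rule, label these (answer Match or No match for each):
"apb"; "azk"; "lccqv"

No match, No match, Match

The common property of the 'Match' items is: has a double letter. No 'No match' item has it.
"apb": no doubled letter — does not pass, so No match.
"azk": no doubled letter — does not pass, so No match.
"lccqv": 'cc' doubled — passes, so Match.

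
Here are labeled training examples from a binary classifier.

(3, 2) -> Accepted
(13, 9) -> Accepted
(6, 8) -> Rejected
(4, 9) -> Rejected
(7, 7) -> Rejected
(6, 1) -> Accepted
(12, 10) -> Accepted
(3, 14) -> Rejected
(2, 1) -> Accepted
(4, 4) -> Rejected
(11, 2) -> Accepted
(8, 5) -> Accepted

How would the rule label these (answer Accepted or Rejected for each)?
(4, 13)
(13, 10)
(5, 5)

Rejected, Accepted, Rejected

One predicate separates the groups cleanly: first > second.
(4, 13): 4 < 13 — does not fit, so Rejected. (13, 10): 13 > 10 — qualifies, so Accepted. (5, 5): 5 = 5 — does not fit, so Rejected.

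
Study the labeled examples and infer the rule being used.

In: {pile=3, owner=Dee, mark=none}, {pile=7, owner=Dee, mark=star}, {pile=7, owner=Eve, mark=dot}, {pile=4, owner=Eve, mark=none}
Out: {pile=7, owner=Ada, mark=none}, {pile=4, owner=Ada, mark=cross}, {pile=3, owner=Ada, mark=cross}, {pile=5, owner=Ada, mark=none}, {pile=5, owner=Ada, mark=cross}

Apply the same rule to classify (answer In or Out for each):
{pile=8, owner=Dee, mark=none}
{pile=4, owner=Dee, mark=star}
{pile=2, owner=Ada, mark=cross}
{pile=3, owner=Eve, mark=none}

In, In, Out, In

The pattern is that an item is 'In' exactly when: owner is not Ada.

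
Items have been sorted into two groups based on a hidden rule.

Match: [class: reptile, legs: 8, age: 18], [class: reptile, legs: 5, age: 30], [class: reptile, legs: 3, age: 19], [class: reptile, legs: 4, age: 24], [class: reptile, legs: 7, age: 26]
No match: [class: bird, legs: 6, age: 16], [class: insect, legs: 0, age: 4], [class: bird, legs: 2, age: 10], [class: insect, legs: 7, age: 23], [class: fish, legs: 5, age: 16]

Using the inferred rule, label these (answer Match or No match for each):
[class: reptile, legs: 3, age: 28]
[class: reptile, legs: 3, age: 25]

Rule: class is reptile. This holds for each 'Match' example and fails for each 'No match' one.
[class: reptile, legs: 3, age: 28]: Match (class is reptile). [class: reptile, legs: 3, age: 25]: Match (class is reptile).

Match, Match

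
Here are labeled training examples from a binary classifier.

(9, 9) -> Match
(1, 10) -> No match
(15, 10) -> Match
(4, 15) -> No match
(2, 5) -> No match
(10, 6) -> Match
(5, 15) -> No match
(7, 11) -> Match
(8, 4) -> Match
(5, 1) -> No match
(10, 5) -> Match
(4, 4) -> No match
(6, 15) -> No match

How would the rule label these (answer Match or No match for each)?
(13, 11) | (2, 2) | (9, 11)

Match, No match, Match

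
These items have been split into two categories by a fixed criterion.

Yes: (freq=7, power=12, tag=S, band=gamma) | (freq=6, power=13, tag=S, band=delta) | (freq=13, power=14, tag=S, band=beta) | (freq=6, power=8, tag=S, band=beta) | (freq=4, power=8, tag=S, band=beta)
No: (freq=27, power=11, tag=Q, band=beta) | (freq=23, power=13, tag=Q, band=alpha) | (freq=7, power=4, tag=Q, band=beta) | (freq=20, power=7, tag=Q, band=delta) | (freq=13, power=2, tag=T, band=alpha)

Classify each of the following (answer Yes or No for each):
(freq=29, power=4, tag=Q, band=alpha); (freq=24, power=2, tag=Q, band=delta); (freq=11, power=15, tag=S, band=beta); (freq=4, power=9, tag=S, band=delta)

Checking candidate rules against both groups, what survives is: tag is S.
No: (freq=29, power=4, tag=Q, band=alpha), since tag is Q. No: (freq=24, power=2, tag=Q, band=delta), since tag is Q. Yes: (freq=11, power=15, tag=S, band=beta), since tag is S. Yes: (freq=4, power=9, tag=S, band=delta), since tag is S.

No, No, Yes, Yes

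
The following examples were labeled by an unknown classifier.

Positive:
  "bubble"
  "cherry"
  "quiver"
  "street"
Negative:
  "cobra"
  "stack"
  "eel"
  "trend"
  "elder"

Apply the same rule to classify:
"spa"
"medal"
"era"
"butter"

Negative, Negative, Negative, Positive

Every 'Positive' example satisfies: even length. None of the 'Negative' examples do.
"spa" → length 3 → Negative.
"medal" → length 5 → Negative.
"era" → length 3 → Negative.
"butter" → length 6 → Positive.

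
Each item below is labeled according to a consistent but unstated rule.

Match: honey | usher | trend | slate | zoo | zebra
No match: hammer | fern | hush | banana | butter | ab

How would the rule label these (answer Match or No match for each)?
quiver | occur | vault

The simplest hypothesis consistent with all the labels is: odd length.
quiver — length 6, hence No match. occur — length 5, hence Match. vault — length 5, hence Match.

No match, Match, Match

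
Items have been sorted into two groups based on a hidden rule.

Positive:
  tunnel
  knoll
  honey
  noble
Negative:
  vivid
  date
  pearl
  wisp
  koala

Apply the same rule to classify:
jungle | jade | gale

Positive, Negative, Negative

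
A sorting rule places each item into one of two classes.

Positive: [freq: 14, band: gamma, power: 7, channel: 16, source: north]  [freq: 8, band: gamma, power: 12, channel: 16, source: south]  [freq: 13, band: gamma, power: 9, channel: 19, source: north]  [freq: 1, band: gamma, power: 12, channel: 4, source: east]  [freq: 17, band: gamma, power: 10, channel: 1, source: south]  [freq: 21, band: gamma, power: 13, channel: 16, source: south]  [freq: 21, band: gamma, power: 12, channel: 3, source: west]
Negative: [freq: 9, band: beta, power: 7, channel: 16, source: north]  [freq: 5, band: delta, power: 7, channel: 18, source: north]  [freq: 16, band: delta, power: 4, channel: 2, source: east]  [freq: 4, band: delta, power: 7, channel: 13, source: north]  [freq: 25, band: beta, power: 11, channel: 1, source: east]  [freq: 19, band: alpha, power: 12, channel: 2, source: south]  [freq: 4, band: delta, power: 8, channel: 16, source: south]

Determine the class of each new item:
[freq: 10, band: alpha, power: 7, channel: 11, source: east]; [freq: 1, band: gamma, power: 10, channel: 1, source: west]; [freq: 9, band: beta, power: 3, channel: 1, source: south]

Looking at the examples, the only property every 'Positive' case has and every 'Negative' case lacks is: band is gamma.
[freq: 10, band: alpha, power: 7, channel: 11, source: east]: band is alpha — doesn't qualify, so Negative. [freq: 1, band: gamma, power: 10, channel: 1, source: west]: band is gamma — matches, so Positive. [freq: 9, band: beta, power: 3, channel: 1, source: south]: band is beta — doesn't qualify, so Negative.

Negative, Positive, Negative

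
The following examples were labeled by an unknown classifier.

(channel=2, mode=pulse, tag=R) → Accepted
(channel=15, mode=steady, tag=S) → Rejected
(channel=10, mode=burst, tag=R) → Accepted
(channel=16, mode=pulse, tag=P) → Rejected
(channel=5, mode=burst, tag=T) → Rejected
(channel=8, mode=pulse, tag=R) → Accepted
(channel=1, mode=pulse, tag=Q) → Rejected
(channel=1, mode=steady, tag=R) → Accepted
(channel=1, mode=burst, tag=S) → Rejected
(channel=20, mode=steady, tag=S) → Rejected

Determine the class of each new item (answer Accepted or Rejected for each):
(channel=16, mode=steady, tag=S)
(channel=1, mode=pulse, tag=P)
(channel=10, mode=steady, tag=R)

Every 'Accepted' example satisfies: tag is R. None of the 'Rejected' examples do.
Rejected: (channel=16, mode=steady, tag=S), since tag is S. Rejected: (channel=1, mode=pulse, tag=P), since tag is P. Accepted: (channel=10, mode=steady, tag=R), since tag is R.

Rejected, Rejected, Accepted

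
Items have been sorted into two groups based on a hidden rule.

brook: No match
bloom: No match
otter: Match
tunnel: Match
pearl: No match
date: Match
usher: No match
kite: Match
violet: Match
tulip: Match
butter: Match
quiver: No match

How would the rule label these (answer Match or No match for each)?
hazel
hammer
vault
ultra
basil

No match, No match, Match, Match, No match

The common property of the 'Match' items is: contains 't'. No 'No match' item has it.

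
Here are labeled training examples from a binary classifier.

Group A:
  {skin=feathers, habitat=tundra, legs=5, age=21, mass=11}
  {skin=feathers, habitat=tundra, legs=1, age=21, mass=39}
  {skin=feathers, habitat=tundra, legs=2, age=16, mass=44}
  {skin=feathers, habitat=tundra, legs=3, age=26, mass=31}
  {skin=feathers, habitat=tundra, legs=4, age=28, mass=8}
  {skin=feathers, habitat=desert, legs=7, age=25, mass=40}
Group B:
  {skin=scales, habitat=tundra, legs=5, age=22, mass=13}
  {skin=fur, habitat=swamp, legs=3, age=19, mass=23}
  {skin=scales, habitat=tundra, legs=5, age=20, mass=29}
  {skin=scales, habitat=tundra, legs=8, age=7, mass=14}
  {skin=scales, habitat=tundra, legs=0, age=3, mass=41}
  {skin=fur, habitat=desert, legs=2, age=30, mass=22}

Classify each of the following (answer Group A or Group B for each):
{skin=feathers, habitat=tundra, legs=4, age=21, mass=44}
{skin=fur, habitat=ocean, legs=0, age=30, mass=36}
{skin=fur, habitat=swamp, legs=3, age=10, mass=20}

A rule that fits every label: skin is feathers — true of each 'Group A' example, false of each 'Group B' one.
{skin=feathers, habitat=tundra, legs=4, age=21, mass=44}: skin is feathers, qualifies → Group A.
{skin=fur, habitat=ocean, legs=0, age=30, mass=36}: skin is fur, lacks this property → Group B.
{skin=fur, habitat=swamp, legs=3, age=10, mass=20}: skin is fur, lacks this property → Group B.

Group A, Group B, Group B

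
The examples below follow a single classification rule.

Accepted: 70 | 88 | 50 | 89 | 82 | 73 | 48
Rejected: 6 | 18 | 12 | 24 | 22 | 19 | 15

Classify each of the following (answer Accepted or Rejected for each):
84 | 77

Accepted, Accepted

The simplest hypothesis consistent with all the labels is: at least 48.
84: 84 ≥ 48 — has this property, so Accepted. 77: 77 ≥ 48 — has this property, so Accepted.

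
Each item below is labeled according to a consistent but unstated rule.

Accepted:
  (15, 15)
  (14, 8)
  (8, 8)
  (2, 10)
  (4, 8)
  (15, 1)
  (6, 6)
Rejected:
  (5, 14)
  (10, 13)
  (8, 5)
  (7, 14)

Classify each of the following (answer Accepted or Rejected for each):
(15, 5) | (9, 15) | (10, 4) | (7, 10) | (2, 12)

Accepted, Accepted, Accepted, Rejected, Accepted

Comparing the two groups points to one rule — sum is even.
Accepted: (15, 5), since 15+5 = 20. Accepted: (9, 15), since 9+15 = 24. Accepted: (10, 4), since 10+4 = 14. Rejected: (7, 10), since 7+10 = 17. Accepted: (2, 12), since 2+12 = 14.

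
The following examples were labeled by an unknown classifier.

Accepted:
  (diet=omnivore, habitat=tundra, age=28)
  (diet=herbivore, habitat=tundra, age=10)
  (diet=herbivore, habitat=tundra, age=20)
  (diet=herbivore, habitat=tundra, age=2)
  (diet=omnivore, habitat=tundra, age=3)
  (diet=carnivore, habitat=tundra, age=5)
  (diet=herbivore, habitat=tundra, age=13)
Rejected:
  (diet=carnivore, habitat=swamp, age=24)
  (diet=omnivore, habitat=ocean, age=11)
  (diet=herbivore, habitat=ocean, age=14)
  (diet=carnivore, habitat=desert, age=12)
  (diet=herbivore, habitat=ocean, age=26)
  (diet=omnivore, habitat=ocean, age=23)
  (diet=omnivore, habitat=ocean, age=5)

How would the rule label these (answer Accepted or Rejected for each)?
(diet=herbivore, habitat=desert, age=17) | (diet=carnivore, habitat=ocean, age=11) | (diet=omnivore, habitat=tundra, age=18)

Rejected, Rejected, Accepted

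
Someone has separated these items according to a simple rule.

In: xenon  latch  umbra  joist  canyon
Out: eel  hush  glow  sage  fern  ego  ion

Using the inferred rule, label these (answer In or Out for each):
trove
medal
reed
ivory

In, In, Out, In

Rule: length ≥ 5. This holds for each 'In' example and fails for each 'Out' one.
trove: In (length 5).
medal: In (length 5).
reed: Out (length 4).
ivory: In (length 5).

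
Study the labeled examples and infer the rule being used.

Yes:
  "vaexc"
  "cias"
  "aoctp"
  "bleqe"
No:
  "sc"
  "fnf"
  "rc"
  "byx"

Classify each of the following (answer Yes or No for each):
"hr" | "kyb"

No, No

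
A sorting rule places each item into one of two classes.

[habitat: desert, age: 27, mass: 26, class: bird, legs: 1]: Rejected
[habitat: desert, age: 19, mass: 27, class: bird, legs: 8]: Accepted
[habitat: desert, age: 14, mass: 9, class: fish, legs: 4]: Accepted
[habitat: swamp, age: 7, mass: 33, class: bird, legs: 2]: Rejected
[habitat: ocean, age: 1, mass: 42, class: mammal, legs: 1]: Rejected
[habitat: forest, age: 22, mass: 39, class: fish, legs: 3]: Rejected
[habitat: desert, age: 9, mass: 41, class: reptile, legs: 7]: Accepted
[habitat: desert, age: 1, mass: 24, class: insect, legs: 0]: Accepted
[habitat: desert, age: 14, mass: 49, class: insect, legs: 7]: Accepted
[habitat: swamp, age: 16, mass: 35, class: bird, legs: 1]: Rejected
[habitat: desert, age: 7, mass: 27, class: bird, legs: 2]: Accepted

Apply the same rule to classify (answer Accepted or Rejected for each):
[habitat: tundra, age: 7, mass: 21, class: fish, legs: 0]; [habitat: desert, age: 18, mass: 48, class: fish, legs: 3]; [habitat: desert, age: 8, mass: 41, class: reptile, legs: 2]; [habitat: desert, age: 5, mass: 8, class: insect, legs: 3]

All 'Accepted' examples share one property — habitat is desert AND age ≤ 19 — and every 'Rejected' example lacks it.
[habitat: tundra, age: 7, mass: 21, class: fish, legs: 0]: Rejected (habitat is tundra, age = 7).
[habitat: desert, age: 18, mass: 48, class: fish, legs: 3]: Accepted (habitat is desert, age = 18).
[habitat: desert, age: 8, mass: 41, class: reptile, legs: 2]: Accepted (habitat is desert, age = 8).
[habitat: desert, age: 5, mass: 8, class: insect, legs: 3]: Accepted (habitat is desert, age = 5).

Rejected, Accepted, Accepted, Accepted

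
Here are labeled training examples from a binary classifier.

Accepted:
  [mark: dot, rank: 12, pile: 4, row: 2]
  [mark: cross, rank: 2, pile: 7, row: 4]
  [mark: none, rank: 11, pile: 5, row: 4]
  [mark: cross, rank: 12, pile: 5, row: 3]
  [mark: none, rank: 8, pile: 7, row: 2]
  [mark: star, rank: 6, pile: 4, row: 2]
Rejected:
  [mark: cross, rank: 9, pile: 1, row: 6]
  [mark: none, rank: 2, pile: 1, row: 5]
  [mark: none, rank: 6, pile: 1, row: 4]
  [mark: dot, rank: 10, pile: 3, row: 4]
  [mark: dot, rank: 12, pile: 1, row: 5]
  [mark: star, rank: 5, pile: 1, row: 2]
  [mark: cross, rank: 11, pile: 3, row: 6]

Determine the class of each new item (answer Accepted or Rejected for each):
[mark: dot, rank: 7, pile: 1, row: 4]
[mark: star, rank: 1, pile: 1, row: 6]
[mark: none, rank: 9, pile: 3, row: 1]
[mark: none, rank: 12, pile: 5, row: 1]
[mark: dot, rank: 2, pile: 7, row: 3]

Rule: pile ≥ 4. This holds for each 'Accepted' example and fails for each 'Rejected' one.
[mark: dot, rank: 7, pile: 1, row: 4] → pile = 1 → Rejected.
[mark: star, rank: 1, pile: 1, row: 6] → pile = 1 → Rejected.
[mark: none, rank: 9, pile: 3, row: 1] → pile = 3 → Rejected.
[mark: none, rank: 12, pile: 5, row: 1] → pile = 5 → Accepted.
[mark: dot, rank: 2, pile: 7, row: 3] → pile = 7 → Accepted.

Rejected, Rejected, Rejected, Accepted, Accepted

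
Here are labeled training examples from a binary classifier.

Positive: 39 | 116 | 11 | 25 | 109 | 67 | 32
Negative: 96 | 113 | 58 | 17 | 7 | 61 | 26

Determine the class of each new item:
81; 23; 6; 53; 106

A rule that fits every label: ≡ 4 (mod 7) — true of each 'Positive' example, false of each 'Negative' one.
81 → 81 mod 7 = 4 → Positive.
23 → 23 mod 7 = 2 → Negative.
6 → 6 mod 7 = 6 → Negative.
53 → 53 mod 7 = 4 → Positive.
106 → 106 mod 7 = 1 → Negative.

Positive, Negative, Negative, Positive, Negative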